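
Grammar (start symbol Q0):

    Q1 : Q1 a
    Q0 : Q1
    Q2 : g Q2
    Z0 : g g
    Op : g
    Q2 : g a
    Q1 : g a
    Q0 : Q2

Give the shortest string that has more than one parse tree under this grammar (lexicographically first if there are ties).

length 2: g a has 2 parse trees

Two derivations of g a:
  Q0 ⇒ Q1 ⇒ g a
  Q0 ⇒ Q2 ⇒ g a

g a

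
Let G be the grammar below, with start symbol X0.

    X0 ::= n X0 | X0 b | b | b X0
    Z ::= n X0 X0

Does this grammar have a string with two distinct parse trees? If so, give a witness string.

Witness: b b

Derivation 1: X0 ⇒ X0 b ⇒ b b
Derivation 2: X0 ⇒ b X0 ⇒ b b

Two distinct leftmost derivations for the same string.

Ambiguous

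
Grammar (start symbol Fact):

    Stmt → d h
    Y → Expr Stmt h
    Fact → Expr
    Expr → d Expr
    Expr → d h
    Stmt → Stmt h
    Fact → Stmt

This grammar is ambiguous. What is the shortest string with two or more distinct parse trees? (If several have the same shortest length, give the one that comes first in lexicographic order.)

length 2: d h has 2 parse trees

Two derivations of d h:
  Fact ⇒ Expr ⇒ d h
  Fact ⇒ Stmt ⇒ d h

d h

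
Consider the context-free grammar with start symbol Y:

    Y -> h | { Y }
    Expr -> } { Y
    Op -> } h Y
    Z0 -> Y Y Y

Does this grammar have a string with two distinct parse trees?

Unambiguous

Only Y is reachable from Y; ignoring the rest: L(Y) is { openⁿ atom closeⁿ : n ≥ 0 }. The bracket depth fixes n, and the derivation is forced at every step.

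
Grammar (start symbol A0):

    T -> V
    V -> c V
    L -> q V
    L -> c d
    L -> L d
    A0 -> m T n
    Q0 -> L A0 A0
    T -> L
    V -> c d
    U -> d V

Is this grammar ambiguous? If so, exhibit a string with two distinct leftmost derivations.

Ambiguous

Witness: m c d n

Derivation 1: A0 ⇒ m T n ⇒ m V n ⇒ m c d n
Derivation 2: A0 ⇒ m T n ⇒ m L n ⇒ m c d n

Two distinct leftmost derivations for the same string.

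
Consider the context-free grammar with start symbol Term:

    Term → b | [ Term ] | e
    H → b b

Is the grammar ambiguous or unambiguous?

Unambiguous

(H is unreachable from Term, so its rules don't affect L(Term).) Each string is a nest of matched brackets around a single atom. An opening bracket forces the recursive rule; an atom forces the base rule.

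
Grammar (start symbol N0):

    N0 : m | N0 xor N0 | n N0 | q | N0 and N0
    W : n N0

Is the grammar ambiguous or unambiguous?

Witness: n m and m

Derivation 1: N0 ⇒ n N0 ⇒ n N0 and N0 ⇒ n m and N0 ⇒ n m and m
Derivation 2: N0 ⇒ N0 and N0 ⇒ n N0 and N0 ⇒ n m and N0 ⇒ n m and m

Two distinct leftmost derivations for the same string.

Ambiguous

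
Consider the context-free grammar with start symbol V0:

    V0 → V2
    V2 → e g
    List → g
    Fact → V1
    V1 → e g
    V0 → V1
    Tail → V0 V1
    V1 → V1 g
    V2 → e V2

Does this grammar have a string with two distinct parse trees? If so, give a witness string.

Ambiguous

Witness: e g

Derivation 1: V0 ⇒ V2 ⇒ e g
Derivation 2: V0 ⇒ V1 ⇒ e g

Two distinct leftmost derivations for the same string.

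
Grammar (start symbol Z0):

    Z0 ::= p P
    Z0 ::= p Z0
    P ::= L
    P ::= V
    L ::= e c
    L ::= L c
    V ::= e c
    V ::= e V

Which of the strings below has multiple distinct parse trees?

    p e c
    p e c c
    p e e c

p e c

p e c: 2 trees
p e c c: 1 tree
p e e c: 1 tree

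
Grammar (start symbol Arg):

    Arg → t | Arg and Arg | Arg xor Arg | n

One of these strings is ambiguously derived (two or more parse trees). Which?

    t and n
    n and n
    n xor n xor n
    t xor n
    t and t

n xor n xor n

t and n: 1 tree
n and n: 1 tree
n xor n xor n: 2 trees
t xor n: 1 tree
t and t: 1 tree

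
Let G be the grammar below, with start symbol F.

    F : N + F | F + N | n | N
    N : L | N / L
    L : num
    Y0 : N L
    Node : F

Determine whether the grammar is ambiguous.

Ambiguous

Witness: num + num

Derivation 1: F ⇒ N + F ⇒ L + F ⇒ num + F ⇒ num + N ⇒ num + L ⇒ num + num
Derivation 2: F ⇒ F + N ⇒ N + N ⇒ L + N ⇒ num + N ⇒ num + L ⇒ num + num

Two distinct leftmost derivations for the same string.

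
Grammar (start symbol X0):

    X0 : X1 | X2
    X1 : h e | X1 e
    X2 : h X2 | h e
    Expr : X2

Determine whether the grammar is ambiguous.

Witness: h e

Derivation 1: X0 ⇒ X1 ⇒ h e
Derivation 2: X0 ⇒ X2 ⇒ h e

Two distinct leftmost derivations for the same string.

Ambiguous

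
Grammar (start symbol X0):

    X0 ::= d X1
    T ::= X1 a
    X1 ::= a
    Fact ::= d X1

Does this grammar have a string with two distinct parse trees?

Unambiguous

Only X0, X1 are reachable from X0; ignoring the rest: Restricted to the reachable nonterminals, every rule has the form A → t or A → t B, and no two rules for the same A share a first terminal. The grammar encodes a DFA — one run per string.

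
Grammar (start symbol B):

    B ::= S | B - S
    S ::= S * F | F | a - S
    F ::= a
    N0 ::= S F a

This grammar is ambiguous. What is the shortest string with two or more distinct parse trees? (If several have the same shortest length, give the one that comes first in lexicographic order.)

length 1: no string has ≥2 trees
length 3: a - a has 2 parse trees

Two derivations of a - a:
  B ⇒ S ⇒ a - S ⇒ a - F ⇒ a - a
  B ⇒ B - S ⇒ S - S ⇒ F - S ⇒ a - S ⇒ a - F ⇒ a - a

a - a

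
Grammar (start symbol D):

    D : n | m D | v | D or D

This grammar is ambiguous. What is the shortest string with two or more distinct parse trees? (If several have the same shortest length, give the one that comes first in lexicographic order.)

length 1: no string has ≥2 trees
length 2: no string has ≥2 trees
length 3: no string has ≥2 trees
length 4: m n or n has 2 parse trees

Two derivations of m n or n:
  D ⇒ m D ⇒ m D or D ⇒ m n or D ⇒ m n or n
  D ⇒ D or D ⇒ m D or D ⇒ m n or D ⇒ m n or n

m n or n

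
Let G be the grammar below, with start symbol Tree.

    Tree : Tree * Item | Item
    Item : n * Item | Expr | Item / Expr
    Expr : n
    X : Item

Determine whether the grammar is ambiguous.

Witness: n * n

Derivation 1: Tree ⇒ Tree * Item ⇒ Item * Item ⇒ Expr * Item ⇒ n * Item ⇒ n * Expr ⇒ n * n
Derivation 2: Tree ⇒ Item ⇒ n * Item ⇒ n * Expr ⇒ n * n

Two distinct leftmost derivations for the same string.

Ambiguous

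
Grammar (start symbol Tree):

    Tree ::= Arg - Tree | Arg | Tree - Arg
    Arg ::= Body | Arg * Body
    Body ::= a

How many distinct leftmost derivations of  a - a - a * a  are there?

4

Parse trees for a - a - a * a:
  [Tree [Arg [Body a]] - [Tree [Arg [Body a]] - [Tree [Arg [Arg [Body a]] * [Body a]]]]]
  [Tree [Arg [Body a]] - [Tree [Tree [Arg [Body a]]] - [Arg [Arg [Body a]] * [Body a]]]]
  [Tree [Tree [Arg [Body a]] - [Tree [Arg [Body a]]]] - [Arg [Arg [Body a]] * [Body a]]]
  [Tree [Tree [Tree [Arg [Body a]]] - [Arg [Body a]]] - [Arg [Arg [Body a]] * [Body a]]]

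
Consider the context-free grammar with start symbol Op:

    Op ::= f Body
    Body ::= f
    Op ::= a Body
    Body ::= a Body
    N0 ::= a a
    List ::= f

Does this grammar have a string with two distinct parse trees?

Unambiguous

Only Op, Body are reachable from Op; ignoring the rest: Restricted to the reachable nonterminals, every rule has the form A → t or A → t B, and no two rules for the same A share a first terminal. The grammar encodes a DFA — one run per string.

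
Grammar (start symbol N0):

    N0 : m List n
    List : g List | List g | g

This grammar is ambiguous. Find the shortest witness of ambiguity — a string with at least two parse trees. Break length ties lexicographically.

length 3: no string has ≥2 trees
length 4: m g g n has 2 parse trees

Two derivations of m g g n:
  N0 ⇒ m List n ⇒ m g List n ⇒ m g g n
  N0 ⇒ m List n ⇒ m List g n ⇒ m g g n

m g g n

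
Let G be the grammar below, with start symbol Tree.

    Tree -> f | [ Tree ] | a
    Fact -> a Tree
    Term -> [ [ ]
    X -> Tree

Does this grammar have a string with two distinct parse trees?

Unambiguous

Only Tree is reachable from Tree; ignoring the rest: Each string is a nest of matched brackets around a single atom. An opening bracket forces the recursive rule; an atom forces the base rule.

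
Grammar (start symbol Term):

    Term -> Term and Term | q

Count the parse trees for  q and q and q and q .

Parse trees for q and q and q and q:
  [Term [Term q] and [Term [Term q] and [Term [Term q] and [Term q]]]]
  [Term [Term q] and [Term [Term [Term q] and [Term q]] and [Term q]]]
  [Term [Term [Term q] and [Term q]] and [Term [Term q] and [Term q]]]
  [Term [Term [Term q] and [Term [Term q] and [Term q]]] and [Term q]]
  [Term [Term [Term [Term q] and [Term q]] and [Term q]] and [Term q]]

5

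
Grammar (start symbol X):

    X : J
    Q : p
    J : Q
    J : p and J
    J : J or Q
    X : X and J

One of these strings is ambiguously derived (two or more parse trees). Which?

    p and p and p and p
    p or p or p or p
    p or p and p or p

p and p and p and p: 8 trees
p or p or p or p: 1 tree
p or p and p or p: 1 tree

p and p and p and p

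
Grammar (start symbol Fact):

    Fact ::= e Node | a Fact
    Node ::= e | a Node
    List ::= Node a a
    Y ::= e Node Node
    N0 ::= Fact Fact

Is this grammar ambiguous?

Unambiguous

(List, Y, N0 are unreachable from Fact, so their rules don't affect L(Fact).) Restricted to the reachable nonterminals, every rule has the form A → t or A → t B, and no two rules for the same A share a first terminal. The grammar encodes a DFA — one run per string.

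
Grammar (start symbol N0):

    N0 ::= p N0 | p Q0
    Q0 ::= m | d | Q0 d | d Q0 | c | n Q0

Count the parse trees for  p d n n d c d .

Parse trees for p d n n d c d:
  [N0 p [Q0 [Q0 d [Q0 n [Q0 n [Q0 d [Q0 c]]]]] d]]
  [N0 p [Q0 d [Q0 [Q0 n [Q0 n [Q0 d [Q0 c]]]] d]]]
  [N0 p [Q0 d [Q0 n [Q0 [Q0 n [Q0 d [Q0 c]]] d]]]]
  [N0 p [Q0 d [Q0 n [Q0 n [Q0 [Q0 d [Q0 c]] d]]]]]
  [N0 p [Q0 d [Q0 n [Q0 n [Q0 d [Q0 [Q0 c] d]]]]]]

5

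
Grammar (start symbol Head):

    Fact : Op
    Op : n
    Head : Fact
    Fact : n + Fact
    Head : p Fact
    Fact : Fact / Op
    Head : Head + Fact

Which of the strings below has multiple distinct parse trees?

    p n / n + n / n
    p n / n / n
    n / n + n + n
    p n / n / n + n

n / n + n + n

p n / n + n / n: 1 tree
p n / n / n: 1 tree
n / n + n + n: 2 trees
p n / n / n + n: 1 tree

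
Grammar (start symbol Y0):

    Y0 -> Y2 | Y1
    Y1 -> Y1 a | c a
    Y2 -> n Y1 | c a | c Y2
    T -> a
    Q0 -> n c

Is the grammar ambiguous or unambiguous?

Witness: c a

Derivation 1: Y0 ⇒ Y2 ⇒ c a
Derivation 2: Y0 ⇒ Y1 ⇒ c a

Two distinct leftmost derivations for the same string.

Ambiguous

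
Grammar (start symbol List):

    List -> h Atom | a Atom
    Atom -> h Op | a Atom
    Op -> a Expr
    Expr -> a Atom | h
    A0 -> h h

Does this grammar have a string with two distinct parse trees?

Unambiguous

Only List, Atom, Op, Expr are reachable from List; ignoring the rest: Restricted to the reachable nonterminals, every rule has the form A → t or A → t B, and no two rules for the same A share a first terminal. The grammar encodes a DFA — one run per string.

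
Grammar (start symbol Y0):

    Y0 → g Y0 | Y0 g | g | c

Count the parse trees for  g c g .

2

Parse trees for g c g:
  [Y0 g [Y0 [Y0 c] g]]
  [Y0 [Y0 g [Y0 c]] g]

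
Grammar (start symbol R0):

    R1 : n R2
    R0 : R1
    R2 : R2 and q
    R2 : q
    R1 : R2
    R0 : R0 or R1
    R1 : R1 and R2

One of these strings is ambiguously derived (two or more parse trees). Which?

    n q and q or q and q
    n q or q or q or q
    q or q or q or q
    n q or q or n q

n q and q or q and q

n q and q or q and q: 4 trees
n q or q or q or q: 1 tree
q or q or q or q: 1 tree
n q or q or n q: 1 tree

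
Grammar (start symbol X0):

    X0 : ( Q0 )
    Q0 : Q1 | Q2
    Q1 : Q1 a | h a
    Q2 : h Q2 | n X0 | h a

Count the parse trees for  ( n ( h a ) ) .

2

Parse trees for ( n ( h a ) ):
  [X0 ( [Q0 [Q2 n [X0 ( [Q0 [Q1 h a]] )]]] )]
  [X0 ( [Q0 [Q2 n [X0 ( [Q0 [Q2 h a]] )]]] )]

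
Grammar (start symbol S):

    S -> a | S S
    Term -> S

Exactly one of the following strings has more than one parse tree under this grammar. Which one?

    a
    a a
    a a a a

a: 1 tree
a a: 1 tree
a a a a: 5 trees

a a a a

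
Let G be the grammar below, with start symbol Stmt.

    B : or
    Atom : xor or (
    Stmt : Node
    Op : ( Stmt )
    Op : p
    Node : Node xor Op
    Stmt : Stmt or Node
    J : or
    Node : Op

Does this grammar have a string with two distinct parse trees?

Only Stmt, Node, Op are reachable from Stmt; ignoring the rest: Stmt → Stmt or Node | Node  ;  Node → Node xor Op | Op  — a left-associative chain with Op at the bottom. Each string factors uniquely by precedence.

Unambiguous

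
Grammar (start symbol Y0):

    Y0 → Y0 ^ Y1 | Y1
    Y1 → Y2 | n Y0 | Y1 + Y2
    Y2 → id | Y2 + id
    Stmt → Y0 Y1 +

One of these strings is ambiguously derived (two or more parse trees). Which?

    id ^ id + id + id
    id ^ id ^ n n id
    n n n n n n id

id ^ id + id + id: 4 trees
id ^ id ^ n n id: 1 tree
n n n n n n id: 1 tree

id ^ id + id + id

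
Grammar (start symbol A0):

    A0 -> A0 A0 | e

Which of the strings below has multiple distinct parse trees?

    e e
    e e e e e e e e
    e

e e e e e e e e

e e: 1 tree
e e e e e e e e: 429 trees
e: 1 tree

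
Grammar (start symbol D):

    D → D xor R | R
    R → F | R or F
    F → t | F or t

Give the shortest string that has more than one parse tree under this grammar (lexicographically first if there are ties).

t or t

length 1: no string has ≥2 trees
length 3: t or t has 2 parse trees

Two derivations of t or t:
  D ⇒ R ⇒ F ⇒ F or t ⇒ t or t
  D ⇒ R ⇒ R or F ⇒ F or F ⇒ t or F ⇒ t or t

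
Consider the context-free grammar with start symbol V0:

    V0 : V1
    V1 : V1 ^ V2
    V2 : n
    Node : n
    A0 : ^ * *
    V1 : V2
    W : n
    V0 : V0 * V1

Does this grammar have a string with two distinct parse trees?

Only V0, V1, V2 are reachable from V0; ignoring the rest: This is a standard precedence ladder (V0 over V1 over V2), with each level left-recursive on its own operator ('*' at V0, '^' at V1). That structure is LR(1), hence unambiguous.

Unambiguous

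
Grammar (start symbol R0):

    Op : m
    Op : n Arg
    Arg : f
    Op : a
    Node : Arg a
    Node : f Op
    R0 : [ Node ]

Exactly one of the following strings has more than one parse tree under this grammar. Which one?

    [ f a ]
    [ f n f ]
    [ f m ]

[ f a ]

[ f a ]: 2 trees
[ f n f ]: 1 tree
[ f m ]: 1 tree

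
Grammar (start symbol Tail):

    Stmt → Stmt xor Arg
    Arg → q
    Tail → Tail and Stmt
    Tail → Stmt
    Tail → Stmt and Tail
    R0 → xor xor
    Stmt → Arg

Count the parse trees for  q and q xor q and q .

Parse trees for q and q xor q and q:
  [Tail [Tail [Tail [Stmt [Arg q]]] and [Stmt [Stmt [Arg q]] xor [Arg q]]] and [Stmt [Arg q]]]
  [Tail [Tail [Stmt [Arg q]] and [Tail [Stmt [Stmt [Arg q]] xor [Arg q]]]] and [Stmt [Arg q]]]
  [Tail [Stmt [Arg q]] and [Tail [Tail [Stmt [Stmt [Arg q]] xor [Arg q]]] and [Stmt [Arg q]]]]
  [Tail [Stmt [Arg q]] and [Tail [Stmt [Stmt [Arg q]] xor [Arg q]] and [Tail [Stmt [Arg q]]]]]

4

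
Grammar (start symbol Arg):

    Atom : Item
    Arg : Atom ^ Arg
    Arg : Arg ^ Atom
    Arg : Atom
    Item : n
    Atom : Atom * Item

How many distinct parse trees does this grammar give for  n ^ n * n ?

2

Parse trees for n ^ n * n:
  [Arg [Atom [Item n]] ^ [Arg [Atom [Atom [Item n]] * [Item n]]]]
  [Arg [Arg [Atom [Item n]]] ^ [Atom [Atom [Item n]] * [Item n]]]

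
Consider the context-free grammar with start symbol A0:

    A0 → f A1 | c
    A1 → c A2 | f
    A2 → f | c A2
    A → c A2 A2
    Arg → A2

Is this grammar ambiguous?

Only A0, A1, A2 are reachable from A0; ignoring the rest: Restricted to the reachable nonterminals, every rule has the form A → t or A → t B, and no two rules for the same A share a first terminal. The grammar encodes a DFA — one run per string.

Unambiguous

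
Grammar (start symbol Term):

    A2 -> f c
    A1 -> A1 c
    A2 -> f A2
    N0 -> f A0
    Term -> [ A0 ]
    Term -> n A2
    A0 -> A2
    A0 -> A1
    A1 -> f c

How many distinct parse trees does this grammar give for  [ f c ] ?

2

Parse trees for [ f c ]:
  [Term [ [A0 [A2 f c]] ]]
  [Term [ [A0 [A1 f c]] ]]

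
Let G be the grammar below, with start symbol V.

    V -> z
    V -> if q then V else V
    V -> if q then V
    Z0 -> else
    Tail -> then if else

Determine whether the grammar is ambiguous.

Witness: if q then if q then z else z

Derivation 1: V ⇒ if q then V else V ⇒ if q then if q then V else V ⇒ if q then if q then z else V ⇒ if q then if q then z else z
Derivation 2: V ⇒ if q then V ⇒ if q then if q then V else V ⇒ if q then if q then z else V ⇒ if q then if q then z else z

Two distinct leftmost derivations for the same string.

Ambiguous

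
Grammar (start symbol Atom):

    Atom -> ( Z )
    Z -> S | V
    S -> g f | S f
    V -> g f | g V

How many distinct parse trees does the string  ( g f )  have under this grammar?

Parse trees for ( g f ):
  [Atom ( [Z [S g f]] )]
  [Atom ( [Z [V g f]] )]

2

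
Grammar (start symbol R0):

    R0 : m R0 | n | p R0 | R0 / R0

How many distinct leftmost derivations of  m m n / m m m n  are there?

Parse trees for m m n / m m m n:
  [R0 m [R0 m [R0 [R0 n] / [R0 m [R0 m [R0 m [R0 n]]]]]]]
  [R0 m [R0 [R0 m [R0 n]] / [R0 m [R0 m [R0 m [R0 n]]]]]]
  [R0 [R0 m [R0 m [R0 n]]] / [R0 m [R0 m [R0 m [R0 n]]]]]

3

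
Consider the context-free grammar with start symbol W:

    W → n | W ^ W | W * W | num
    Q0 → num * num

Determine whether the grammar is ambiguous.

Ambiguous

Witness: n * n * n

Derivation 1: W ⇒ W * W ⇒ n * W ⇒ n * W * W ⇒ n * n * W ⇒ n * n * n
Derivation 2: W ⇒ W * W ⇒ W * W * W ⇒ n * W * W ⇒ n * n * W ⇒ n * n * n

Two distinct leftmost derivations for the same string.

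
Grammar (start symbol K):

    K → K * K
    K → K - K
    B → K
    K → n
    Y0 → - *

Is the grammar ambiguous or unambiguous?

Ambiguous

Witness: n * n * n

Derivation 1: K ⇒ K * K ⇒ K * K * K ⇒ n * K * K ⇒ n * n * K ⇒ n * n * n
Derivation 2: K ⇒ K * K ⇒ n * K ⇒ n * K * K ⇒ n * n * K ⇒ n * n * n

Two distinct leftmost derivations for the same string.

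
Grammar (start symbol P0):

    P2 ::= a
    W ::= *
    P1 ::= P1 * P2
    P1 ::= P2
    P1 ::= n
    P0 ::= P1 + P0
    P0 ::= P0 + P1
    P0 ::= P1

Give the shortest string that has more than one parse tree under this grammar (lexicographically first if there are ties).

a + a

length 1: no string has ≥2 trees
length 3: a + a has 2 parse trees

Two derivations of a + a:
  P0 ⇒ P1 + P0 ⇒ P2 + P0 ⇒ a + P0 ⇒ a + P1 ⇒ a + P2 ⇒ a + a
  P0 ⇒ P0 + P1 ⇒ P1 + P1 ⇒ P2 + P1 ⇒ a + P1 ⇒ a + P2 ⇒ a + a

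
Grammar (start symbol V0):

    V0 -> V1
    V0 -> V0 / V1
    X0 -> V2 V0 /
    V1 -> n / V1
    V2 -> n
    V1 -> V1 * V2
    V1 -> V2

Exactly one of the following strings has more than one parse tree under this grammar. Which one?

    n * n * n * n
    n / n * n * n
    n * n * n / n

n * n * n * n: 1 tree
n / n * n * n: 4 trees
n * n * n / n: 1 tree

n / n * n * n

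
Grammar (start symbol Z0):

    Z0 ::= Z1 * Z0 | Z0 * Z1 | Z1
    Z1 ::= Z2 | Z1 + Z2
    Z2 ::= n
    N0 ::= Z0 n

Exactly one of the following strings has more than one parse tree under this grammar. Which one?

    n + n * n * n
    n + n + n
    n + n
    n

n + n * n * n: 4 trees
n + n + n: 1 tree
n + n: 1 tree
n: 1 tree

n + n * n * n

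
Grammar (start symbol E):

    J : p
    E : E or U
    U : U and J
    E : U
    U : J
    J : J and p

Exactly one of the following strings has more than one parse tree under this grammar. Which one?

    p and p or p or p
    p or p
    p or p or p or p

p and p or p or p: 2 trees
p or p: 1 tree
p or p or p or p: 1 tree

p and p or p or p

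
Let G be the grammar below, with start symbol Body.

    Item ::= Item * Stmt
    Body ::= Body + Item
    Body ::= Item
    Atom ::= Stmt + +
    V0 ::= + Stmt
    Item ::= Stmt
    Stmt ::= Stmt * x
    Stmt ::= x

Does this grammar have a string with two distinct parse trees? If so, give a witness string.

Witness: x * x

Derivation 1: Body ⇒ Item ⇒ Item * Stmt ⇒ Stmt * Stmt ⇒ x * Stmt ⇒ x * x
Derivation 2: Body ⇒ Item ⇒ Stmt ⇒ Stmt * x ⇒ x * x

Two distinct leftmost derivations for the same string.

Ambiguous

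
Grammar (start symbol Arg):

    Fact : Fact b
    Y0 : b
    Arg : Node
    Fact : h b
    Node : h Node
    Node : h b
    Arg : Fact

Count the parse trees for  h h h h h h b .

1

Parse trees for h h h h h h b:
  [Arg [Node h [Node h [Node h [Node h [Node h [Node h b]]]]]]]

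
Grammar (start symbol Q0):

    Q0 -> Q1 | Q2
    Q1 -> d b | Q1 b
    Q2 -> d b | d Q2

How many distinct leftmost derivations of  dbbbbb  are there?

1

Parse trees for dbbbbb:
  [Q0 [Q1 [Q1 [Q1 [Q1 [Q1 d b] b] b] b] b]]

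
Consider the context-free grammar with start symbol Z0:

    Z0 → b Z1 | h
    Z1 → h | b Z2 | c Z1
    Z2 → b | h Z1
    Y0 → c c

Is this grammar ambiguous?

Only Z0, Z1, Z2 are reachable from Z0; ignoring the rest: Restricted to the reachable nonterminals, every rule has the form A → t or A → t B, and no two rules for the same A share a first terminal. The grammar encodes a DFA — one run per string.

Unambiguous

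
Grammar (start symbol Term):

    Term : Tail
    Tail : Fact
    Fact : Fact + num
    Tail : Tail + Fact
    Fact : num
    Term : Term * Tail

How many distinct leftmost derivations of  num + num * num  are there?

Parse trees for num + num * num:
  [Term [Term [Tail [Fact [Fact num] + num]]] * [Tail [Fact num]]]
  [Term [Term [Tail [Tail [Fact num]] + [Fact num]]] * [Tail [Fact num]]]

2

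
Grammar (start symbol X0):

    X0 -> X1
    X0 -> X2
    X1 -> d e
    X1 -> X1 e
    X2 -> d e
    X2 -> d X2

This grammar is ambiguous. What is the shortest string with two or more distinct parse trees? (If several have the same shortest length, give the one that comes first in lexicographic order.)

length 2: d e has 2 parse trees

Two derivations of d e:
  X0 ⇒ X1 ⇒ d e
  X0 ⇒ X2 ⇒ d e

d e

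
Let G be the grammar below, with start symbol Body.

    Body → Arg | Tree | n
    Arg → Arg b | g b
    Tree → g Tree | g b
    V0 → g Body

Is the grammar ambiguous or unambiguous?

Witness: g b

Derivation 1: Body ⇒ Arg ⇒ g b
Derivation 2: Body ⇒ Tree ⇒ g b

Two distinct leftmost derivations for the same string.

Ambiguous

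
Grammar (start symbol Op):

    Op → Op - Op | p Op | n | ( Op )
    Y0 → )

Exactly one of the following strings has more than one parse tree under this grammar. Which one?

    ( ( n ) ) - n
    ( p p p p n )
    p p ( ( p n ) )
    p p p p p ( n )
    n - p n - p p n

( ( n ) ) - n: 1 tree
( p p p p n ): 1 tree
p p ( ( p n ) ): 1 tree
p p p p p ( n ): 1 tree
n - p n - p p n: 3 trees

n - p n - p p n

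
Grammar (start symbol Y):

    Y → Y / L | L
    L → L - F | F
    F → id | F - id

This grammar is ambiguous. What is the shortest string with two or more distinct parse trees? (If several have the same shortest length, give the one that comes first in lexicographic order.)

length 1: no string has ≥2 trees
length 3: id - id has 2 parse trees

Two derivations of id - id:
  Y ⇒ L ⇒ L - F ⇒ F - F ⇒ id - F ⇒ id - id
  Y ⇒ L ⇒ F ⇒ F - id ⇒ id - id

id - id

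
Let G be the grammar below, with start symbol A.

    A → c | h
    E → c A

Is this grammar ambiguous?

(E is unreachable from A, so its rules don't affect L(A).) Restricted to the reachable nonterminals, every rule has the form A → t or A → t B, and no two rules for the same A share a first terminal. The grammar encodes a DFA — one run per string.

Unambiguous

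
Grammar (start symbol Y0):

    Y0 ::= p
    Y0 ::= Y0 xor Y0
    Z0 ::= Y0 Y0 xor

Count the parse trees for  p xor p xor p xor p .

5

Parse trees for p xor p xor p xor p:
  [Y0 [Y0 p] xor [Y0 [Y0 p] xor [Y0 [Y0 p] xor [Y0 p]]]]
  [Y0 [Y0 p] xor [Y0 [Y0 [Y0 p] xor [Y0 p]] xor [Y0 p]]]
  [Y0 [Y0 [Y0 p] xor [Y0 p]] xor [Y0 [Y0 p] xor [Y0 p]]]
  [Y0 [Y0 [Y0 p] xor [Y0 [Y0 p] xor [Y0 p]]] xor [Y0 p]]
  [Y0 [Y0 [Y0 [Y0 p] xor [Y0 p]] xor [Y0 p]] xor [Y0 p]]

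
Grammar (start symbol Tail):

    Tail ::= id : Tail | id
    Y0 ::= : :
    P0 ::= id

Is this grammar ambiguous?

Only Tail is reachable from Tail; ignoring the rest: Right-recursive list with a separator: after each atom, whether the separator follows determines the rule. One parse per string.

Unambiguous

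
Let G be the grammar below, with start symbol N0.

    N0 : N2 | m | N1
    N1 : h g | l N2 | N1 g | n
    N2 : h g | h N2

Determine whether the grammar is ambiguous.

Ambiguous

Witness: h g

Derivation 1: N0 ⇒ N2 ⇒ h g
Derivation 2: N0 ⇒ N1 ⇒ h g

Two distinct leftmost derivations for the same string.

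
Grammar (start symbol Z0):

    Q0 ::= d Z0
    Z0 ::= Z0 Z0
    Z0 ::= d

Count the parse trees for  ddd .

2

Parse trees for ddd:
  [Z0 [Z0 d] [Z0 [Z0 d] [Z0 d]]]
  [Z0 [Z0 [Z0 d] [Z0 d]] [Z0 d]]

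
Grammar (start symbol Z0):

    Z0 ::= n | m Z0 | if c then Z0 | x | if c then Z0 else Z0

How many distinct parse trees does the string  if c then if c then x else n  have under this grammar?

2

Parse trees for if c then if c then x else n:
  [Z0 if c then [Z0 if c then [Z0 x] else [Z0 n]]]
  [Z0 if c then [Z0 if c then [Z0 x]] else [Z0 n]]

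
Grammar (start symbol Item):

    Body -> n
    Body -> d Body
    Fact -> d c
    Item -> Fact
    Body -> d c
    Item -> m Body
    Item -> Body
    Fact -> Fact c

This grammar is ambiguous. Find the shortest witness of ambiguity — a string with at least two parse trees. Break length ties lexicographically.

length 1: no string has ≥2 trees
length 2: d c has 2 parse trees

Two derivations of d c:
  Item ⇒ Fact ⇒ d c
  Item ⇒ Body ⇒ d c

d c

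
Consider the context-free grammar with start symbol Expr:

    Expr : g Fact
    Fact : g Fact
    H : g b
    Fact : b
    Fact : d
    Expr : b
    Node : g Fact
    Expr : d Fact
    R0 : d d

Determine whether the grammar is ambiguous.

Unambiguous

(H, Node, R0 are unreachable from Expr, so their rules don't affect L(Expr).) The reachable rules are right-linear with at most one rule per (nonterminal, next-terminal) pair. Each input token forces the next rule, so parsing is deterministic.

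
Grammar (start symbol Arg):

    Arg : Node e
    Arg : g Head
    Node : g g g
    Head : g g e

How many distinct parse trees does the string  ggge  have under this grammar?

2

Parse trees for ggge:
  [Arg [Node g g g] e]
  [Arg g [Head g g e]]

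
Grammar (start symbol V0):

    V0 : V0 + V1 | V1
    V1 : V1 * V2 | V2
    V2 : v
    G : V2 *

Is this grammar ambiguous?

Unambiguous

(G is unreachable from V0, so its rules don't affect L(V0).) The grammar is stratified — V0 handles '+' (left-recursive), V1 handles '*', V2 atoms. Each operator has a fixed associativity and precedence level, so every string has one parse.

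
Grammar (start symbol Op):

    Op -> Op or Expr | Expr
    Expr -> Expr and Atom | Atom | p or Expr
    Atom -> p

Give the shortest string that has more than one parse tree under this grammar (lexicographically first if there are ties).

length 1: no string has ≥2 trees
length 3: p or p has 2 parse trees

Two derivations of p or p:
  Op ⇒ Op or Expr ⇒ Expr or Expr ⇒ Atom or Expr ⇒ p or Expr ⇒ p or Atom ⇒ p or p
  Op ⇒ Expr ⇒ p or Expr ⇒ p or Atom ⇒ p or p

p or p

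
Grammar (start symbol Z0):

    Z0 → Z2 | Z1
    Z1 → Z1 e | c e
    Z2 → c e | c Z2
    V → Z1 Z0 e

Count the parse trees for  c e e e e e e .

1

Parse trees for c e e e e e e:
  [Z0 [Z1 [Z1 [Z1 [Z1 [Z1 [Z1 c e] e] e] e] e] e]]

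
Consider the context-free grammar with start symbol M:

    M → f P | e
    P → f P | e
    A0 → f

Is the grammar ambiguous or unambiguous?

(A0 is unreachable from M, so its rules don't affect L(M).) Each reachable nonterminal has at most one production per leading terminal, and all productions are right-linear; the derivation is determined token-by-token.

Unambiguous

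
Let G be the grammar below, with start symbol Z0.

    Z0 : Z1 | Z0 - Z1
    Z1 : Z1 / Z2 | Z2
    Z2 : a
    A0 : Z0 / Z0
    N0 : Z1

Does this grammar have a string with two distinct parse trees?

Only Z0, Z1, Z2 are reachable from Z0; ignoring the rest: The grammar is stratified — Z0 handles '-' (left-recursive), Z1 handles '/', Z2 atoms. Each operator has a fixed associativity and precedence level, so every string has one parse.

Unambiguous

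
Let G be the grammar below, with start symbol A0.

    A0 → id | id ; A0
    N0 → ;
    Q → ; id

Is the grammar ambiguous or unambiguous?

(N0, Q are unreachable from A0, so their rules don't affect L(A0).) Right-recursive list with a separator: after each atom, whether the separator follows determines the rule. One parse per string.

Unambiguous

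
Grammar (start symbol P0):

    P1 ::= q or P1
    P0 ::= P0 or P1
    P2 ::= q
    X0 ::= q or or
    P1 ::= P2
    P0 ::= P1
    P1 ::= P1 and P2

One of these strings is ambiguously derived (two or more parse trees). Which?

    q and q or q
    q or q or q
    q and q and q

q and q or q: 1 tree
q or q or q: 4 trees
q and q and q: 1 tree

q or q or q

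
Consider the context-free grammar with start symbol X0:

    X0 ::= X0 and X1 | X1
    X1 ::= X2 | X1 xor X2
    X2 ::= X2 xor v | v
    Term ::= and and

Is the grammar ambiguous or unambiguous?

Witness: v xor v

Derivation 1: X0 ⇒ X1 ⇒ X2 ⇒ X2 xor v ⇒ v xor v
Derivation 2: X0 ⇒ X1 ⇒ X1 xor X2 ⇒ X2 xor X2 ⇒ v xor X2 ⇒ v xor v

Two distinct leftmost derivations for the same string.

Ambiguous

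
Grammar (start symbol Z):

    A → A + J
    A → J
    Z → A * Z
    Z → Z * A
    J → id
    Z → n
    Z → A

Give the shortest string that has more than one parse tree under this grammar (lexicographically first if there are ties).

id * id

length 1: no string has ≥2 trees
length 3: id * id has 2 parse trees

Two derivations of id * id:
  Z ⇒ A * Z ⇒ J * Z ⇒ id * Z ⇒ id * A ⇒ id * J ⇒ id * id
  Z ⇒ Z * A ⇒ A * A ⇒ J * A ⇒ id * A ⇒ id * J ⇒ id * id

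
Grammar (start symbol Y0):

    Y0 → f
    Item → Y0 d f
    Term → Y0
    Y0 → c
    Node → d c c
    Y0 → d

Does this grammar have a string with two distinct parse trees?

Unambiguous

Only Y0 is reachable from Y0; ignoring the rest: Restricted to the reachable nonterminals, every rule has the form A → t or A → t B, and no two rules for the same A share a first terminal. The grammar encodes a DFA — one run per string.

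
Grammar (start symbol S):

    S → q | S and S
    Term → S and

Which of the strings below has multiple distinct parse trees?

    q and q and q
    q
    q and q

q and q and q

q and q and q: 2 trees
q: 1 tree
q and q: 1 tree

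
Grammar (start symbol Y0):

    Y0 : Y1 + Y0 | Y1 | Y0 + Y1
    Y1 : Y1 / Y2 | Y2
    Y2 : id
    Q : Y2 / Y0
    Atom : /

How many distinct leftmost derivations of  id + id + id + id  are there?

8

Parse trees for id + id + id + id:
  [Y0 [Y1 [Y2 id]] + [Y0 [Y1 [Y2 id]] + [Y0 [Y1 [Y2 id]] + [Y0 [Y1 [Y2 id]]]]]]
  [Y0 [Y1 [Y2 id]] + [Y0 [Y1 [Y2 id]] + [Y0 [Y0 [Y1 [Y2 id]]] + [Y1 [Y2 id]]]]]
  [Y0 [Y1 [Y2 id]] + [Y0 [Y0 [Y1 [Y2 id]] + [Y0 [Y1 [Y2 id]]]] + [Y1 [Y2 id]]]]
  [Y0 [Y1 [Y2 id]] + [Y0 [Y0 [Y0 [Y1 [Y2 id]]] + [Y1 [Y2 id]]] + [Y1 [Y2 id]]]]
  [Y0 [Y0 [Y1 [Y2 id]] + [Y0 [Y1 [Y2 id]] + [Y0 [Y1 [Y2 id]]]]] + [Y1 [Y2 id]]]
  [Y0 [Y0 [Y1 [Y2 id]] + [Y0 [Y0 [Y1 [Y2 id]]] + [Y1 [Y2 id]]]] + [Y1 [Y2 id]]]
  [Y0 [Y0 [Y0 [Y1 [Y2 id]] + [Y0 [Y1 [Y2 id]]]] + [Y1 [Y2 id]]] + [Y1 [Y2 id]]]
  [Y0 [Y0 [Y0 [Y0 [Y1 [Y2 id]]] + [Y1 [Y2 id]]] + [Y1 [Y2 id]]] + [Y1 [Y2 id]]]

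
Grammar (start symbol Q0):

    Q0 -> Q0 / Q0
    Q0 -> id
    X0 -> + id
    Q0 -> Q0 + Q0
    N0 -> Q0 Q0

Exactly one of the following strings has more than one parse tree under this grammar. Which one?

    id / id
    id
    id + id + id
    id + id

id + id + id

id / id: 1 tree
id: 1 tree
id + id + id: 2 trees
id + id: 1 tree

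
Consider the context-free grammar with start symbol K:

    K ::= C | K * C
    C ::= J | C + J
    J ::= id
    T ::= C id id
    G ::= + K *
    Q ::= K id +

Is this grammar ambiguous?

Only K, C, J are reachable from K; ignoring the rest: K → K * C | C  ;  C → C + J | J  — a left-associative chain with J at the bottom. Each string factors uniquely by precedence.

Unambiguous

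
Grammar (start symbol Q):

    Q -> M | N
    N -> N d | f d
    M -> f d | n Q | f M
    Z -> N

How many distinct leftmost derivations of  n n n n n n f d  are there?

2

Parse trees for n n n n n n f d:
  [Q [M n [Q [M n [Q [M n [Q [M n [Q [M n [Q [M n [Q [M f d]]]]]]]]]]]]]]
  [Q [M n [Q [M n [Q [M n [Q [M n [Q [M n [Q [M n [Q [N f d]]]]]]]]]]]]]]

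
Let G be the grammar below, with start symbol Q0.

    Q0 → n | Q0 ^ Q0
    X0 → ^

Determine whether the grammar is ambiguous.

Ambiguous

Witness: n ^ n ^ n

Derivation 1: Q0 ⇒ Q0 ^ Q0 ⇒ n ^ Q0 ⇒ n ^ Q0 ^ Q0 ⇒ n ^ n ^ Q0 ⇒ n ^ n ^ n
Derivation 2: Q0 ⇒ Q0 ^ Q0 ⇒ Q0 ^ Q0 ^ Q0 ⇒ n ^ Q0 ^ Q0 ⇒ n ^ n ^ Q0 ⇒ n ^ n ^ n

Two distinct leftmost derivations for the same string.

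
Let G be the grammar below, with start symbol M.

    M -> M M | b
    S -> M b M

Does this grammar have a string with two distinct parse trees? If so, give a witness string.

Witness: b b b

Derivation 1: M ⇒ M M ⇒ M M M ⇒ b M M ⇒ b b M ⇒ b b b
Derivation 2: M ⇒ M M ⇒ b M ⇒ b M M ⇒ b b M ⇒ b b b

Two distinct leftmost derivations for the same string.

Ambiguous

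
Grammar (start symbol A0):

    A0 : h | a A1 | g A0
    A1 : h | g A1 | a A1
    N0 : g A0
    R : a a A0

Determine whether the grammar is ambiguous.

Unambiguous

(N0, R are unreachable from A0, so their rules don't affect L(A0).) Restricted to the reachable nonterminals, every rule has the form A → t or A → t B, and no two rules for the same A share a first terminal. The grammar encodes a DFA — one run per string.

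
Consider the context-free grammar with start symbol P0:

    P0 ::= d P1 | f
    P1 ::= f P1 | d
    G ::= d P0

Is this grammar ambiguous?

Unambiguous

Only P0, P1 are reachable from P0; ignoring the rest: Each reachable nonterminal has at most one production per leading terminal, and all productions are right-linear; the derivation is determined token-by-token.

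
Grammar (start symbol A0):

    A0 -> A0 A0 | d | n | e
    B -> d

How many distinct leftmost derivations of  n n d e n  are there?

Parse trees for n n d e n (showing first 6 of 14):
  [A0 [A0 n] [A0 [A0 n] [A0 [A0 d] [A0 [A0 e] [A0 n]]]]]
  [A0 [A0 n] [A0 [A0 n] [A0 [A0 [A0 d] [A0 e]] [A0 n]]]]
  [A0 [A0 n] [A0 [A0 [A0 n] [A0 d]] [A0 [A0 e] [A0 n]]]]
  [A0 [A0 n] [A0 [A0 [A0 n] [A0 [A0 d] [A0 e]]] [A0 n]]]
  [A0 [A0 n] [A0 [A0 [A0 [A0 n] [A0 d]] [A0 e]] [A0 n]]]
  [A0 [A0 [A0 n] [A0 n]] [A0 [A0 d] [A0 [A0 e] [A0 n]]]]

14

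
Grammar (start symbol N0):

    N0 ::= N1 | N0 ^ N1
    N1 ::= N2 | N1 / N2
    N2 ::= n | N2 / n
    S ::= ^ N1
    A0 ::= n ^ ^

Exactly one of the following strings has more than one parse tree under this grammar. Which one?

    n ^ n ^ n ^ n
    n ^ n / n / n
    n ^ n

n ^ n / n / n

n ^ n ^ n ^ n: 1 tree
n ^ n / n / n: 4 trees
n ^ n: 1 tree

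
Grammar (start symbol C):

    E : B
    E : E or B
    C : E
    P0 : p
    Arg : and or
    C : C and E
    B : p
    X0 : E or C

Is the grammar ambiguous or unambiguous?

Unambiguous

(X0, P0, Arg are unreachable from C, so their rules don't affect L(C).) This is a standard precedence ladder (C over E over B), with each level left-recursive on its own operator ('and' at C, 'or' at E). That structure is LR(1), hence unambiguous.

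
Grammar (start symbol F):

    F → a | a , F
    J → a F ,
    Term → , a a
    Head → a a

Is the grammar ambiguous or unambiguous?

Unambiguous

(J, Term, Head are unreachable from F, so their rules don't affect L(F).) Right-recursive list with a separator: after each atom, whether the separator follows determines the rule. One parse per string.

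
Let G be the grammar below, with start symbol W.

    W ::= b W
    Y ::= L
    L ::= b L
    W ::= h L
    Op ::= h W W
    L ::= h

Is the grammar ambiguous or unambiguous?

Unambiguous

(Op, Y are unreachable from W, so their rules don't affect L(W).) The reachable rules are right-linear with at most one rule per (nonterminal, next-terminal) pair. Each input token forces the next rule, so parsing is deterministic.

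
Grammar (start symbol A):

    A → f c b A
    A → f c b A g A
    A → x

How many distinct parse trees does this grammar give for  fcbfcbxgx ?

Parse trees for fcbfcbxgx:
  [A f c b [A f c b [A x] g [A x]]]
  [A f c b [A f c b [A x]] g [A x]]

2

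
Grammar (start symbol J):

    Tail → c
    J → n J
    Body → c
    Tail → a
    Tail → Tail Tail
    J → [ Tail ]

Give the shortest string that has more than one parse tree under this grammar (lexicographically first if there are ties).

[ a a a ]

length 3: no string has ≥2 trees
length 4: no string has ≥2 trees
length 5: [ a a a ] has 2 parse trees

Two derivations of [ a a a ]:
  J ⇒ [ Tail ] ⇒ [ Tail Tail ] ⇒ [ a Tail ] ⇒ [ a Tail Tail ] ⇒ [ a a Tail ] ⇒ [ a a a ]
  J ⇒ [ Tail ] ⇒ [ Tail Tail ] ⇒ [ Tail Tail Tail ] ⇒ [ a Tail Tail ] ⇒ [ a a Tail ] ⇒ [ a a a ]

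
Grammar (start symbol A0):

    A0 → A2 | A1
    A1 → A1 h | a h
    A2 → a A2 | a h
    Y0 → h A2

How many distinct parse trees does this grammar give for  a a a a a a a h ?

Parse trees for a a a a a a a h:
  [A0 [A2 a [A2 a [A2 a [A2 a [A2 a [A2 a [A2 a h]]]]]]]]

1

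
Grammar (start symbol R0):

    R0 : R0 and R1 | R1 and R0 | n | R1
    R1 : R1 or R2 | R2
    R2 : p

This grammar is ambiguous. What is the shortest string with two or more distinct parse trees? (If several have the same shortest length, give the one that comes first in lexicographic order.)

p and p

length 1: no string has ≥2 trees
length 3: p and p has 2 parse trees

Two derivations of p and p:
  R0 ⇒ R0 and R1 ⇒ R1 and R1 ⇒ R2 and R1 ⇒ p and R1 ⇒ p and R2 ⇒ p and p
  R0 ⇒ R1 and R0 ⇒ R2 and R0 ⇒ p and R0 ⇒ p and R1 ⇒ p and R2 ⇒ p and p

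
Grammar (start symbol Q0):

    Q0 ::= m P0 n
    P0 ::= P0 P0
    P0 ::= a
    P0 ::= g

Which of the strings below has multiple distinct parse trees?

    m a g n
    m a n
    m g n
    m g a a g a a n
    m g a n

m g a a g a a n

m a g n: 1 tree
m a n: 1 tree
m g n: 1 tree
m g a a g a a n: 42 trees
m g a n: 1 tree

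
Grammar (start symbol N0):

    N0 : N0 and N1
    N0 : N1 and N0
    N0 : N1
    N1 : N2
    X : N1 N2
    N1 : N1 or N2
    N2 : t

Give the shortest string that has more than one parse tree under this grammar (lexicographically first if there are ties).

length 1: no string has ≥2 trees
length 3: t and t has 2 parse trees

Two derivations of t and t:
  N0 ⇒ N0 and N1 ⇒ N1 and N1 ⇒ N2 and N1 ⇒ t and N1 ⇒ t and N2 ⇒ t and t
  N0 ⇒ N1 and N0 ⇒ N2 and N0 ⇒ t and N0 ⇒ t and N1 ⇒ t and N2 ⇒ t and t

t and t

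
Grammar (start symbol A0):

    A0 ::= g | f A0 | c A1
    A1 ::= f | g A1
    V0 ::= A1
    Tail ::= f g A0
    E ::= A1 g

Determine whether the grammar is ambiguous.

Unambiguous

Only A0, A1 are reachable from A0; ignoring the rest: Each reachable nonterminal has at most one production per leading terminal, and all productions are right-linear; the derivation is determined token-by-token.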